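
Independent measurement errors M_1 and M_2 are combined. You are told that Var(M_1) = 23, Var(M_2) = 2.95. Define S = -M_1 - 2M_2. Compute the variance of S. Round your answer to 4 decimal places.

By independence, Var(S) = (-1)²Var(M_1) + (-2)²Var(M_2)
= (-1)²·23 + (-2)²·2.95 = 34.8

34.8000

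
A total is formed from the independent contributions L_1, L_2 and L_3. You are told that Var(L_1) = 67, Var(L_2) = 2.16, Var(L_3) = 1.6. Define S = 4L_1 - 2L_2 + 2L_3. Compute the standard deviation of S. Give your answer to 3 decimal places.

32.970

By independence, Var(S) = (4)²Var(L_1) + (-2)²Var(L_2) + (2)²Var(L_3)
= (4)²·67 + (-2)²·2.16 + (2)²·1.6 = 1087.04
σ(S) = √1087.04 ≈ 32.970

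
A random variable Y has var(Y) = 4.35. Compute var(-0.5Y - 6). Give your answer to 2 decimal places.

1.09

var(-0.5Y - 6) = (-0.5)²·var(Y) = 0.25·4.35 = 1.0875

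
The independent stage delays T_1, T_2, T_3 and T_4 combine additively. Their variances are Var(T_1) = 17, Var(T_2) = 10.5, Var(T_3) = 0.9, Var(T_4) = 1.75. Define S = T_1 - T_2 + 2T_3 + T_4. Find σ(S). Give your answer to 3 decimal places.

By independence, Var(S) = (1)²Var(T_1) + (-1)²Var(T_2) + (2)²Var(T_3) + (1)²Var(T_4)
= (1)²·17 + (-1)²·10.5 + (2)²·0.9 + (1)²·1.75 = 32.85
σ(S) = √32.85 ≈ 5.731

5.731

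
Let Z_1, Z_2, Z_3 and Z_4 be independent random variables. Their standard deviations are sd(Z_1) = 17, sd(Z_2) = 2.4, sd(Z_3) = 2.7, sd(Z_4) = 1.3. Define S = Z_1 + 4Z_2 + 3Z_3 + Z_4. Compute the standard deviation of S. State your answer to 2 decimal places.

21.18

Var(Z_1) = 289, Var(Z_2) = 5.76, Var(Z_3) = 7.29, Var(Z_4) = 1.69
By independence, Var(S) = (1)²Var(Z_1) + (4)²Var(Z_2) + (3)²Var(Z_3) + (1)²Var(Z_4)
= (1)²·289 + (4)²·5.76 + (3)²·7.29 + (1)²·1.69 = 448.46
sd(S) = √448.46 ≈ 21.18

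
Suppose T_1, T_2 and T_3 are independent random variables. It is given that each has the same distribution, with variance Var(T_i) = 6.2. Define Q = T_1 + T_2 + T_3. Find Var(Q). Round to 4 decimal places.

18.6000

By independence, Var(Q) = (1)²Var(T_1) + (1)²Var(T_2) + (1)²Var(T_3)
= (1)²·6.2 + (1)²·6.2 + (1)²·6.2 = 18.6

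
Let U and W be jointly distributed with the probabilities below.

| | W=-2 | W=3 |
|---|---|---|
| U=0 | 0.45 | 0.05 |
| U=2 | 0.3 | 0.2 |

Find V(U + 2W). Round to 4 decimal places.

22.7500

E[U] = 1,  E[W] = -0.75,  E[UW] = 0
V(U) = 2 − (1)² = 1;  V(W) = 5.25 − (-0.75)² = 4.6875
cov(U,W) = 0 − (1)(-0.75) = 0.75
V(U + 2W) = (1)²·1 + (2)²·4.6875 + 2·(1)·(2)·0.75 = 22.75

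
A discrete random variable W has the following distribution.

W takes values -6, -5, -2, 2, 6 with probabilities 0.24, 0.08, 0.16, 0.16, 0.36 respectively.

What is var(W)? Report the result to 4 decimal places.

24.7776

E[W] = (-6)(0.24) + (-5)(0.08) + (-2)(0.16) + (2)(0.16) + (6)(0.36) = 0.32
E[W²] = (-6)²(0.24) + (-5)²(0.08) + (-2)²(0.16) + (2)²(0.16) + (6)²(0.36) = 24.88
var(W) = E[W²] − (E[W])² = 24.88 − (0.32)² = 24.7776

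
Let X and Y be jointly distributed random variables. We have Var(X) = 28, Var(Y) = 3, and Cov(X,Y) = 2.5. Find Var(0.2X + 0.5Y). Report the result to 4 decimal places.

Var(0.2X + 0.5Y) = (0.2)²·Var(X) + (0.5)²·Var(Y) + 2·(0.2)·(0.5)·Cov(X,Y)
= 0.04·28 + 0.25·3 + 0.2·2.5 = 2.37

2.3700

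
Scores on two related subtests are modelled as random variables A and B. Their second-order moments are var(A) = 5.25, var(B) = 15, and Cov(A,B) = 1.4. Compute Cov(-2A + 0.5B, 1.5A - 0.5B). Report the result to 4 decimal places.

-17.0500

Cov(-2A + 0.5B, 1.5A - 0.5B) = (-2)(1.5)var(A) + (0.5)(-0.5)var(B) + [(-2)(-0.5) + (0.5)(1.5)]Cov(A,B)
= -3·5.25 + -0.25·15 + 1.75·1.4 = -17.05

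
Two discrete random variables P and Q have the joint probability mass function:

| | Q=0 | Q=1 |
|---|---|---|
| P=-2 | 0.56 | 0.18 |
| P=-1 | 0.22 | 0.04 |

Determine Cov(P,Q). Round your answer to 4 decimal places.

E[P] = -1.74,  E[Q] = 0.22
E[PQ] = -0.4
Cov(P,Q) = E[PQ] − E[P]E[Q] = -0.4 − (-1.74)(0.22) = -0.0172

-0.0172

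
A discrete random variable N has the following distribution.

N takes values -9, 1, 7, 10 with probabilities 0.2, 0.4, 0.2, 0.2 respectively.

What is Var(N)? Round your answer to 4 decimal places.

E[N] = (-9)(0.2) + (1)(0.4) + (7)(0.2) + (10)(0.2) = 2
E[N²] = (-9)²(0.2) + (1)²(0.4) + (7)²(0.2) + (10)²(0.2) = 46.4
Var(N) = E[N²] − (E[N])² = 46.4 − (2)² = 42.4

42.4000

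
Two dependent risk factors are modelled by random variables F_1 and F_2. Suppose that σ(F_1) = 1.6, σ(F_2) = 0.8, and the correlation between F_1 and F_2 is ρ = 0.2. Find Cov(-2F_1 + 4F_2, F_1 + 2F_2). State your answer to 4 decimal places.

0.0000

var(F_1) = (1.6)² = 2.56;  var(F_2) = (0.8)² = 0.64
Cov(F_1,F_2) = ρ·σ(F_1)·σ(F_2) = 0.2·1.6·0.8 = 0.256
Cov(-2F_1 + 4F_2, F_1 + 2F_2) = (-2)(1)var(F_1) + (4)(2)var(F_2) + [(-2)(2) + (4)(1)]Cov(F_1,F_2)
= -2·2.56 + 8·0.64 + 0·0.256 = 0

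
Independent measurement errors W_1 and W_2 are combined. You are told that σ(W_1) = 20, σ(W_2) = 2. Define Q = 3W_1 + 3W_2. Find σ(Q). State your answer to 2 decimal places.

var(W_1) = 400, var(W_2) = 4
By independence, var(Q) = (3)²var(W_1) + (3)²var(W_2)
= (3)²·400 + (3)²·4 = 3636
σ(Q) = √3636 ≈ 60.30

60.30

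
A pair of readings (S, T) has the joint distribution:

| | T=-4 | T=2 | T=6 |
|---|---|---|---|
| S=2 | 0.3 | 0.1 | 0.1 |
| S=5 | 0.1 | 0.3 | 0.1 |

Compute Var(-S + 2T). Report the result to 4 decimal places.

55.2100

E[S] = 3.5,  E[T] = 0.4,  E[ST] = 3.2
Var(S) = 14.5 − (3.5)² = 2.25;  Var(T) = 15.2 − (0.4)² = 15.04
Cov(S,T) = 3.2 − (3.5)(0.4) = 1.8
Var(-S + 2T) = (-1)²·2.25 + (2)²·15.04 + 2·(-1)·(2)·1.8 = 55.21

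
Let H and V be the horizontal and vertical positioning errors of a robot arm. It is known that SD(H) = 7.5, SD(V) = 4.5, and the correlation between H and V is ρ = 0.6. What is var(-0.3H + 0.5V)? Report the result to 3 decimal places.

var(H) = (7.5)² = 56.25;  var(V) = (4.5)² = 20.25
Cov(H,V) = ρ·SD(H)·SD(V) = 0.6·7.5·4.5 = 20.25
var(-0.3H + 0.5V) = (-0.3)²·var(H) + (0.5)²·var(V) + 2·(-0.3)·(0.5)·Cov(H,V)
= 0.09·56.25 + 0.25·20.25 + -0.3·20.25 = 4.05

4.050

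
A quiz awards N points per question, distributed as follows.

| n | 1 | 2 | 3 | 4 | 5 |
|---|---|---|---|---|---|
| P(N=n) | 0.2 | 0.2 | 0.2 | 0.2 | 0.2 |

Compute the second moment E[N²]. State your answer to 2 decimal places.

E[N²] = (1)²(0.2) + (2)²(0.2) + (3)²(0.2) + (4)²(0.2) + (5)²(0.2) = 11

11.00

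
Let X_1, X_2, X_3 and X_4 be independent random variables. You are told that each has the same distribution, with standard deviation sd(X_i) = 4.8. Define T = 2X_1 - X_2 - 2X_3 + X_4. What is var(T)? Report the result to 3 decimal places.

230.400

var(X_i) = (4.8)² = 23.04
By independence, var(T) = (2)²var(X_1) + (-1)²var(X_2) + (-2)²var(X_3) + (1)²var(X_4)
= (2)²·23.04 + (-1)²·23.04 + (-2)²·23.04 + (1)²·23.04 = 230.4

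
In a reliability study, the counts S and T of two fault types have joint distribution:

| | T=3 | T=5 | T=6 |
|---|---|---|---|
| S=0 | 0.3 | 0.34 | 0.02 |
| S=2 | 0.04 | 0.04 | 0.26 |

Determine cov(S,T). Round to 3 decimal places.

0.632

E[S] = 0.68,  E[T] = 4.6
E[ST] = 3.76
cov(S,T) = E[ST] − E[S]E[T] = 3.76 − (0.68)(4.6) = 0.632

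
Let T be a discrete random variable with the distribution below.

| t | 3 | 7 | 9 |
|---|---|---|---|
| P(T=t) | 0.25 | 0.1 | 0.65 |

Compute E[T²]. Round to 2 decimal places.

E[T²] = (3)²(0.25) + (7)²(0.1) + (9)²(0.65) = 59.8

59.80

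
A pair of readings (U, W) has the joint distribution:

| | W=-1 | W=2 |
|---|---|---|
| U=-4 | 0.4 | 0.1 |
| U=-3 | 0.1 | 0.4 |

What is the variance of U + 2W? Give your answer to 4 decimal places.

11.0500

E[U] = -3.5,  E[W] = 0.5,  E[UW] = -1.3
V(U) = 12.5 − (-3.5)² = 0.25;  V(W) = 2.5 − (0.5)² = 2.25
Cov(U,W) = -1.3 − (-3.5)(0.5) = 0.45
V(U + 2W) = (1)²·0.25 + (2)²·2.25 + 2·(1)·(2)·0.45 = 11.05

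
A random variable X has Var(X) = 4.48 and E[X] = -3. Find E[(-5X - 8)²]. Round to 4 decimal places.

161.0000

E[-5X - 8] = -5·-3 − 8 = 7
Var(-5X - 8) = (-5)²·4.48 = 112
E[(-5X - 8)²] = Var((-5X - 8)) + (E[(-5X - 8)])² = 112 + (7)² = 161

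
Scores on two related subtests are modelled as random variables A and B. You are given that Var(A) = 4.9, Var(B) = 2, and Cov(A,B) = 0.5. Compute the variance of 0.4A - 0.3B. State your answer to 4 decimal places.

Var(0.4A - 0.3B) = (0.4)²·Var(A) + (-0.3)²·Var(B) + 2·(0.4)·(-0.3)·Cov(A,B)
= 0.16·4.9 + 0.09·2 + -0.24·0.5 = 0.844

0.8440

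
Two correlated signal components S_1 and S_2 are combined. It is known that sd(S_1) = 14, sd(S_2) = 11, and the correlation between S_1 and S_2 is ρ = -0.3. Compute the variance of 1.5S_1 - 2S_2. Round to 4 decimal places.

var(S_1) = (14)² = 196;  var(S_2) = (11)² = 121
cov(S_1,S_2) = ρ·sd(S_1)·sd(S_2) = -0.3·14·11 = -46.2
var(1.5S_1 - 2S_2) = (1.5)²·var(S_1) + (-2)²·var(S_2) + 2·(1.5)·(-2)·cov(S_1,S_2)
= 2.25·196 + 4·121 + -6·-46.2 = 1202.2

1202.2000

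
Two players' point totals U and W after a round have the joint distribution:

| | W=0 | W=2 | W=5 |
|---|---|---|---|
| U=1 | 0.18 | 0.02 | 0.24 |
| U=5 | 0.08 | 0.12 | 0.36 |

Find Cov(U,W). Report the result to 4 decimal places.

E[U] = 3.24,  E[W] = 3.28
E[UW] = 11.44
Cov(U,W) = E[UW] − E[U]E[W] = 11.44 − (3.24)(3.28) = 0.8128

0.8128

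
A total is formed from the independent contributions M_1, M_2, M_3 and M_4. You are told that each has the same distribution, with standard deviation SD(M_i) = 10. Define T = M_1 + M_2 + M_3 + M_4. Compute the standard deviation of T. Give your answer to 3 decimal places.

Var(M_i) = (10)² = 100
By independence, Var(T) = (1)²Var(M_1) + (1)²Var(M_2) + (1)²Var(M_3) + (1)²Var(M_4)
= (1)²·100 + (1)²·100 + (1)²·100 + (1)²·100 = 400
SD(T) = √400 ≈ 20.000

20.000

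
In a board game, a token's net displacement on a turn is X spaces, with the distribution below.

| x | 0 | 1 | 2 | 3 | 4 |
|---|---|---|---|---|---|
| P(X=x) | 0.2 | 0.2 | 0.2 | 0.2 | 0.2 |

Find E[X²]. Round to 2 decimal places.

E[X²] = (0)²(0.2) + (1)²(0.2) + (2)²(0.2) + (3)²(0.2) + (4)²(0.2) = 6

6.00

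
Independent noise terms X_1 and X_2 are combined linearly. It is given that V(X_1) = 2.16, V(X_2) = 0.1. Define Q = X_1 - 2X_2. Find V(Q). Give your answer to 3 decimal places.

By independence, V(Q) = (1)²V(X_1) + (-2)²V(X_2)
= (1)²·2.16 + (-2)²·0.1 = 2.56

2.560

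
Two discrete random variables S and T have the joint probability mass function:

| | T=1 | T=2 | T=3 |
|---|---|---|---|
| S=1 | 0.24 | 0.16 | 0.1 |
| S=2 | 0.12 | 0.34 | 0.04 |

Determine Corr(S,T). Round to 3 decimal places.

E[S] = 1.5,  E[T] = 1.78
E[ST] = 2.7
Cov(S,T) = E[ST] − E[S]E[T] = 2.7 − (1.5)(1.78) = 0.03
Var(S) = 0.25,  Var(T) = 0.4516
ρ = 0.03 / √(0.25·0.4516) ≈ 0.089

0.089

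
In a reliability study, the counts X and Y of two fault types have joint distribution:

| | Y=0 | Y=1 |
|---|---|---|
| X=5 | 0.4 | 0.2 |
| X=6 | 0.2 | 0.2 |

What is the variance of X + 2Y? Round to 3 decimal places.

E[X] = 5.4,  E[Y] = 0.4,  E[XY] = 2.2
var(X) = 29.4 − (5.4)² = 0.24;  var(Y) = 0.4 − (0.4)² = 0.24
Cov(X,Y) = 2.2 − (5.4)(0.4) = 0.04
var(X + 2Y) = (1)²·0.24 + (2)²·0.24 + 2·(1)·(2)·0.04 = 1.36

1.360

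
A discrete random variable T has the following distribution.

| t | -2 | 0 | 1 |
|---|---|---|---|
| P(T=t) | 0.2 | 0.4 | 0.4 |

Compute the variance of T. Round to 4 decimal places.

1.2000

E[T] = (-2)(0.2) + (0)(0.4) + (1)(0.4) = 0
E[T²] = (-2)²(0.2) + (0)²(0.4) + (1)²(0.4) = 1.2
var(T) = E[T²] − (E[T])² = 1.2 − (0)² = 1.2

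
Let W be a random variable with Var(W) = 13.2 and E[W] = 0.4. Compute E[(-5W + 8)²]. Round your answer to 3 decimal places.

E[-5W + 8] = -5·0.4 + 8 = 6
Var(-5W + 8) = (-5)²·13.2 = 330
E[(-5W + 8)²] = Var((-5W + 8)) + (E[(-5W + 8)])² = 330 + (6)² = 366

366.000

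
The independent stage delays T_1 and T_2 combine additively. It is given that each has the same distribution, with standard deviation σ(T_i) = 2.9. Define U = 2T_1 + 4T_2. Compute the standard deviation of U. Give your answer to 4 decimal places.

12.9692

Var(T_i) = (2.9)² = 8.41
By independence, Var(U) = (2)²Var(T_1) + (4)²Var(T_2)
= (2)²·8.41 + (4)²·8.41 = 168.2
σ(U) = √168.2 ≈ 12.9692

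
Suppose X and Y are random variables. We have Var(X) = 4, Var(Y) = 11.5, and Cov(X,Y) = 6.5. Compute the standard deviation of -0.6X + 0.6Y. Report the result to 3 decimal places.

0.949

Var(-0.6X + 0.6Y) = (-0.6)²·Var(X) + (0.6)²·Var(Y) + 2·(-0.6)·(0.6)·Cov(X,Y)
= 0.36·4 + 0.36·11.5 + -0.72·6.5 = 0.9
SD(-0.6X + 0.6Y) = √0.9 ≈ 0.949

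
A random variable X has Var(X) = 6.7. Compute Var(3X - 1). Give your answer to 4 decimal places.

60.3000

Var(3X - 1) = (3)²·Var(X) = 9·6.7 = 60.3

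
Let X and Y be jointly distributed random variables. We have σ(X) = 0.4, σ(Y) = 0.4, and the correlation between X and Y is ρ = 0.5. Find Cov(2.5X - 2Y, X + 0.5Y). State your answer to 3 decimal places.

0.180

Var(X) = (0.4)² = 0.16;  Var(Y) = (0.4)² = 0.16
Cov(X,Y) = ρ·σ(X)·σ(Y) = 0.5·0.4·0.4 = 0.08
Cov(2.5X - 2Y, X + 0.5Y) = (2.5)(1)Var(X) + (-2)(0.5)Var(Y) + [(2.5)(0.5) + (-2)(1)]Cov(X,Y)
= 2.5·0.16 + -1·0.16 + -0.75·0.08 = 0.18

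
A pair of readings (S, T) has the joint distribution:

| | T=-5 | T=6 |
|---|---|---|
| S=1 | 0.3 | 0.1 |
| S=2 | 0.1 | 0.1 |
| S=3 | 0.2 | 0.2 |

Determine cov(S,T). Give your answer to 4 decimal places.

E[S] = 2,  E[T] = -0.6
E[ST] = -0.1
cov(S,T) = E[ST] − E[S]E[T] = -0.1 − (2)(-0.6) = 1.1

1.1000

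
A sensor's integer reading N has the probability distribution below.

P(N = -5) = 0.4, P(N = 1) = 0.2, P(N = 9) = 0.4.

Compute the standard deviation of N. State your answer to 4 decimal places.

E[N] = (-5)(0.4) + (1)(0.2) + (9)(0.4) = 1.8
E[N²] = (-5)²(0.4) + (1)²(0.2) + (9)²(0.4) = 42.6
Var(N) = E[N²] − (E[N])² = 42.6 − (1.8)² = 39.36
SD(N) = √39.36 ≈ 6.2738

6.2738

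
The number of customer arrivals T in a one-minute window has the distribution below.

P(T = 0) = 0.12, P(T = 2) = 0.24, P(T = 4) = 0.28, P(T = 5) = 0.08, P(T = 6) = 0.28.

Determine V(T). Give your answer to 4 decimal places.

3.9776

E[T] = (0)(0.12) + (2)(0.24) + (4)(0.28) + (5)(0.08) + (6)(0.28) = 3.68
E[T²] = (0)²(0.12) + (2)²(0.24) + (4)²(0.28) + (5)²(0.08) + (6)²(0.28) = 17.52
V(T) = E[T²] − (E[T])² = 17.52 − (3.68)² = 3.9776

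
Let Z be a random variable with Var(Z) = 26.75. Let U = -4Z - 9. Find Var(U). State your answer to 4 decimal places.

Var(-4Z - 9) = (-4)²·Var(Z) = 16·26.75 = 428

428.0000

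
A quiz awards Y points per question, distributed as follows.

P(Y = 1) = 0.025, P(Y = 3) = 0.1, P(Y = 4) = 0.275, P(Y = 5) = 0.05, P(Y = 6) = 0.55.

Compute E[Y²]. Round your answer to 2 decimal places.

26.38

E[Y²] = (1)²(0.025) + (3)²(0.1) + (4)²(0.275) + (5)²(0.05) + (6)²(0.55) = 26.375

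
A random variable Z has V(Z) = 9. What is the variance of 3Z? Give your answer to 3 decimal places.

V(3Z) = (3)²·V(Z) = 9·9 = 81

81.000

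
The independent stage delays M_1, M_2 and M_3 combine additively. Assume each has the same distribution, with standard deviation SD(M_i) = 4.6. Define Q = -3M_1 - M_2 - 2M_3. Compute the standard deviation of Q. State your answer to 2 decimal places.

17.21

Var(M_i) = (4.6)² = 21.16
By independence, Var(Q) = (-3)²Var(M_1) + (-1)²Var(M_2) + (-2)²Var(M_3)
= (-3)²·21.16 + (-1)²·21.16 + (-2)²·21.16 = 296.24
SD(Q) = √296.24 ≈ 17.21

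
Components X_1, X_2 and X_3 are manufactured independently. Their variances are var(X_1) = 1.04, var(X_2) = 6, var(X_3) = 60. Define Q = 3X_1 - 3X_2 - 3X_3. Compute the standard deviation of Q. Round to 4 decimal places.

24.5634

By independence, var(Q) = (3)²var(X_1) + (-3)²var(X_2) + (-3)²var(X_3)
= (3)²·1.04 + (-3)²·6 + (-3)²·60 = 603.36
SD(Q) = √603.36 ≈ 24.5634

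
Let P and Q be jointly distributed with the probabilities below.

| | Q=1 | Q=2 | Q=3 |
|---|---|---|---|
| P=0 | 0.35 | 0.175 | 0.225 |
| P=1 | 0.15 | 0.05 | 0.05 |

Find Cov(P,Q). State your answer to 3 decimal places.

-0.044

E[P] = 0.25,  E[Q] = 1.775
E[PQ] = 0.4
Cov(P,Q) = E[PQ] − E[P]E[Q] = 0.4 − (0.25)(1.775) = -0.04375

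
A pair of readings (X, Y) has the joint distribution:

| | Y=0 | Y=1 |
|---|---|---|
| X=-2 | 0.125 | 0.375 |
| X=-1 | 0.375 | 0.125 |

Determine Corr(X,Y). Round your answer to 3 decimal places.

-0.500

E[X] = -1.5,  E[Y] = 0.5
E[XY] = -0.875
cov(X,Y) = E[XY] − E[X]E[Y] = -0.875 − (-1.5)(0.5) = -0.125
var(X) = 0.25,  var(Y) = 0.25
ρ = -0.125 / √(0.25·0.25) ≈ -0.500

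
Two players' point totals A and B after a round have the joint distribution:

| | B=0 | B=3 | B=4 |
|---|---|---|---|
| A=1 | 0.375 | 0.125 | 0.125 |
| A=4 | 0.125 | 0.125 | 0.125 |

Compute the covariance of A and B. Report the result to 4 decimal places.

0.6563

E[A] = 2.125,  E[B] = 1.75
E[AB] = 4.375
cov(A,B) = E[AB] − E[A]E[B] = 4.375 − (2.125)(1.75) = 0.65625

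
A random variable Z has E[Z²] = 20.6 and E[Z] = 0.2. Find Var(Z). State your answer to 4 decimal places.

Var(Z) = 20.6 − (0.2)² = 20.56

20.5600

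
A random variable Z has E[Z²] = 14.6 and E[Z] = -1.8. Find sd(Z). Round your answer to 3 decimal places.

3.370

V(Z) = 14.6 − (-1.8)² = 11.36
sd(Z) = √11.36 ≈ 3.370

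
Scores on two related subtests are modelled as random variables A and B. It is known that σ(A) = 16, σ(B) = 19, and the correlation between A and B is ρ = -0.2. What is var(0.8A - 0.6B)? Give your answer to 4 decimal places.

352.1680

var(A) = (16)² = 256;  var(B) = (19)² = 361
Cov(A,B) = ρ·σ(A)·σ(B) = -0.2·16·19 = -60.8
var(0.8A - 0.6B) = (0.8)²·var(A) + (-0.6)²·var(B) + 2·(0.8)·(-0.6)·Cov(A,B)
= 0.64·256 + 0.36·361 + -0.96·-60.8 = 352.168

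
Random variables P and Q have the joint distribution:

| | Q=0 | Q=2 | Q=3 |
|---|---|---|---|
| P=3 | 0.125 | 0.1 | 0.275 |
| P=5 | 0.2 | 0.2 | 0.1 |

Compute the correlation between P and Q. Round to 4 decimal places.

E[P] = 4,  E[Q] = 1.725
E[PQ] = 6.575
Cov(P,Q) = E[PQ] − E[P]E[Q] = 6.575 − (4)(1.725) = -0.325
V(P) = 1,  V(Q) = 1.599375
ρ = -0.325 / √(1·1.599375) ≈ -0.2570

-0.2570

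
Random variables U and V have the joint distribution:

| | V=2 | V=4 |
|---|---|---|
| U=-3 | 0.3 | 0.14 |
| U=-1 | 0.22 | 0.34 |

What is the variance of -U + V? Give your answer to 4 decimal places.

E[U] = -1.88,  E[V] = 2.96,  E[UV] = -5.28
Var(U) = 4.52 − (-1.88)² = 0.9856;  Var(V) = 9.76 − (2.96)² = 0.9984
Cov(U,V) = -5.28 − (-1.88)(2.96) = 0.2848
Var(-U + V) = (-1)²·0.9856 + (1)²·0.9984 + 2·(-1)·(1)·0.2848 = 1.4144

1.4144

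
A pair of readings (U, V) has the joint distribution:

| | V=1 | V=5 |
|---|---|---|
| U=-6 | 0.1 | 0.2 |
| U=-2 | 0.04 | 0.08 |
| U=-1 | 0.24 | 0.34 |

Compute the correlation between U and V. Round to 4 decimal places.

-0.0697

E[U] = -2.62,  E[V] = 3.48
E[UV] = -9.42
Cov(U,V) = E[UV] − E[U]E[V] = -9.42 − (-2.62)(3.48) = -0.3024
Var(U) = 4.9956,  Var(V) = 3.7696
ρ = -0.3024 / √(4.9956·3.7696) ≈ -0.0697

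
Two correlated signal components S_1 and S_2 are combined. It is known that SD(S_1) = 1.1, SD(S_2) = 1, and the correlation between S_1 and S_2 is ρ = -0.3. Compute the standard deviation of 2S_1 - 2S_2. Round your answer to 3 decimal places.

3.388

V(S_1) = (1.1)² = 1.21;  V(S_2) = (1)² = 1
Cov(S_1,S_2) = ρ·SD(S_1)·SD(S_2) = -0.3·1.1·1 = -0.33
V(2S_1 - 2S_2) = (2)²·V(S_1) + (-2)²·V(S_2) + 2·(2)·(-2)·Cov(S_1,S_2)
= 4·1.21 + 4·1 + -8·-0.33 = 11.48
SD(2S_1 - 2S_2) = √11.48 ≈ 3.388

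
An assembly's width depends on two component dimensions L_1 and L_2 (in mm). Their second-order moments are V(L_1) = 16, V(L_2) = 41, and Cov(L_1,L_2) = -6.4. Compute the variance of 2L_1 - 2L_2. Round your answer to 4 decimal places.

279.2000

V(2L_1 - 2L_2) = (2)²·V(L_1) + (-2)²·V(L_2) + 2·(2)·(-2)·Cov(L_1,L_2)
= 4·16 + 4·41 + -8·-6.4 = 279.2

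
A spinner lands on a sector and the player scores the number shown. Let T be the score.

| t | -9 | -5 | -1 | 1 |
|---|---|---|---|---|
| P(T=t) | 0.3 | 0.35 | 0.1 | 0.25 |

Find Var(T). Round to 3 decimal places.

14.910

E[T] = (-9)(0.3) + (-5)(0.35) + (-1)(0.1) + (1)(0.25) = -4.3
E[T²] = (-9)²(0.3) + (-5)²(0.35) + (-1)²(0.1) + (1)²(0.25) = 33.4
Var(T) = E[T²] − (E[T])² = 33.4 − (-4.3)² = 14.91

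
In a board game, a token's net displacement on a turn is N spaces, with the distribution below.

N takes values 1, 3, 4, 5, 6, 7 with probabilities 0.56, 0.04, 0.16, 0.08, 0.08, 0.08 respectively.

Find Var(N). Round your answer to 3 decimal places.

4.662

E[N] = (1)(0.56) + (3)(0.04) + (4)(0.16) + (5)(0.08) + (6)(0.08) + (7)(0.08) = 2.76
E[N²] = (1)²(0.56) + (3)²(0.04) + (4)²(0.16) + (5)²(0.08) + (6)²(0.08) + (7)²(0.08) = 12.28
Var(N) = E[N²] − (E[N])² = 12.28 − (2.76)² = 4.6624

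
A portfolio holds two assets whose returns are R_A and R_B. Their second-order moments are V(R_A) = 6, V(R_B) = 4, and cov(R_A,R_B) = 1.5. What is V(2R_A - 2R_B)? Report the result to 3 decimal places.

28.000

V(2R_A - 2R_B) = (2)²·V(R_A) + (-2)²·V(R_B) + 2·(2)·(-2)·cov(R_A,R_B)
= 4·6 + 4·4 + -8·1.5 = 28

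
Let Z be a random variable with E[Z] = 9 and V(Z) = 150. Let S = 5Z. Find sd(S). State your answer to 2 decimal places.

V(5Z) = (5)²·150 = 3750
sd(S) = √3750 ≈ 61.24

61.24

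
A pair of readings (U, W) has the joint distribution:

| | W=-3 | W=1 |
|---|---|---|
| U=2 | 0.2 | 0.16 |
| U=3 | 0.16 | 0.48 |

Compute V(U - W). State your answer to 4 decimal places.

3.3536

E[U] = 2.64,  E[W] = -0.44,  E[UW] = -0.88
V(U) = 7.2 − (2.64)² = 0.2304;  V(W) = 3.88 − (-0.44)² = 3.6864
Cov(U,W) = -0.88 − (2.64)(-0.44) = 0.2816
V(U - W) = (1)²·0.2304 + (-1)²·3.6864 + 2·(1)·(-1)·0.2816 = 3.3536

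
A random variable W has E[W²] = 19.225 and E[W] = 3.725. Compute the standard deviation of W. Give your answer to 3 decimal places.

2.313

Var(W) = 19.225 − (3.725)² = 5.349375
SD(W) = √5.349375 ≈ 2.313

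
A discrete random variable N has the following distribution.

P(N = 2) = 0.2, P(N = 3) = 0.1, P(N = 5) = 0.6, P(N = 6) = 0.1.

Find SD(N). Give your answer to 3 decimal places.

1.345

E[N] = (2)(0.2) + (3)(0.1) + (5)(0.6) + (6)(0.1) = 4.3
E[N²] = (2)²(0.2) + (3)²(0.1) + (5)²(0.6) + (6)²(0.1) = 20.3
var(N) = E[N²] − (E[N])² = 20.3 − (4.3)² = 1.81
SD(N) = √1.81 ≈ 1.345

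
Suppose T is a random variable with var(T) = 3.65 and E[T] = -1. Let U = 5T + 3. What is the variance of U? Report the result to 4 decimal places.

91.2500

var(5T + 3) = (5)²·var(T) = 25·3.65 = 91.25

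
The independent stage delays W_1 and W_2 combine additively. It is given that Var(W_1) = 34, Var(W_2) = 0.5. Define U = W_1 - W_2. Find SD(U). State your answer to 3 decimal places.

5.874

By independence, Var(U) = (1)²Var(W_1) + (-1)²Var(W_2)
= (1)²·34 + (-1)²·0.5 = 34.5
SD(U) = √34.5 ≈ 5.874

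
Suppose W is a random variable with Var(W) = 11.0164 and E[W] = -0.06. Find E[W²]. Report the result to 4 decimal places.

E[W²] = Var(W) + (E[W])² = 11.0164 + (-0.06)² = 11.02

11.0200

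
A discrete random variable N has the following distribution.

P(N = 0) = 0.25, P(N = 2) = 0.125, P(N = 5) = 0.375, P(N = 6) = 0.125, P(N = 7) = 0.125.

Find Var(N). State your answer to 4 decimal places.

6.4375

E[N] = (0)(0.25) + (2)(0.125) + (5)(0.375) + (6)(0.125) + (7)(0.125) = 3.75
E[N²] = (0)²(0.25) + (2)²(0.125) + (5)²(0.375) + (6)²(0.125) + (7)²(0.125) = 20.5
Var(N) = E[N²] − (E[N])² = 20.5 − (3.75)² = 6.4375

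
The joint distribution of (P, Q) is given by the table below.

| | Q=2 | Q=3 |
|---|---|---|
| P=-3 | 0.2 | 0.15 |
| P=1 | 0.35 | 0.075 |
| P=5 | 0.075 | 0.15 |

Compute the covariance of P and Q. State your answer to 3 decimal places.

0.188

E[P] = 0.5,  E[Q] = 2.375
E[PQ] = 1.375
Cov(P,Q) = E[PQ] − E[P]E[Q] = 1.375 − (0.5)(2.375) = 0.1875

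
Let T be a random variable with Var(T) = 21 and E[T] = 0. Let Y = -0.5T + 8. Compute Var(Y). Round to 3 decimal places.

5.250

Var(-0.5T + 8) = (-0.5)²·Var(T) = 0.25·21 = 5.25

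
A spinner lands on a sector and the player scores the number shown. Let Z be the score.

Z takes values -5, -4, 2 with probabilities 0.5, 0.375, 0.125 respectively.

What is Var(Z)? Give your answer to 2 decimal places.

E[Z] = (-5)(0.5) + (-4)(0.375) + (2)(0.125) = -3.75
E[Z²] = (-5)²(0.5) + (-4)²(0.375) + (2)²(0.125) = 19
Var(Z) = E[Z²] − (E[Z])² = 19 − (-3.75)² = 4.9375

4.94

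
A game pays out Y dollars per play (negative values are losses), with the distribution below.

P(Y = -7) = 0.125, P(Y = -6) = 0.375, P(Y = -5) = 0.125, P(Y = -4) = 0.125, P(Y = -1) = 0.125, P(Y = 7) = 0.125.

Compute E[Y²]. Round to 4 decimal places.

31.0000

E[Y²] = (-7)²(0.125) + (-6)²(0.375) + (-5)²(0.125) + (-4)²(0.125) + (-1)²(0.125) + (7)²(0.125) = 31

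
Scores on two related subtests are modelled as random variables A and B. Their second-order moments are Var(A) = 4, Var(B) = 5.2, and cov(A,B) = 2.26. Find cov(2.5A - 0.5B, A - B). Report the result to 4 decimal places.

cov(2.5A - 0.5B, A - B) = (2.5)(1)Var(A) + (-0.5)(-1)Var(B) + [(2.5)(-1) + (-0.5)(1)]cov(A,B)
= 2.5·4 + 0.5·5.2 + -3·2.26 = 5.82

5.8200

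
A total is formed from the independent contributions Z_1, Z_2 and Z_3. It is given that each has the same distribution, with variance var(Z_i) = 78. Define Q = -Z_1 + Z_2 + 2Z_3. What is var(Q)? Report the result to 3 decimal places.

468.000

By independence, var(Q) = (-1)²var(Z_1) + (1)²var(Z_2) + (2)²var(Z_3)
= (-1)²·78 + (1)²·78 + (2)²·78 = 468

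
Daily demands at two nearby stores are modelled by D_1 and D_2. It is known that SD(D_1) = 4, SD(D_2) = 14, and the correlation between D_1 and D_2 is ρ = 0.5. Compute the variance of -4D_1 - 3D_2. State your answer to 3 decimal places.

2692.000

Var(D_1) = (4)² = 16;  Var(D_2) = (14)² = 196
Cov(D_1,D_2) = ρ·SD(D_1)·SD(D_2) = 0.5·4·14 = 28
Var(-4D_1 - 3D_2) = (-4)²·Var(D_1) + (-3)²·Var(D_2) + 2·(-4)·(-3)·Cov(D_1,D_2)
= 16·16 + 9·196 + 24·28 = 2692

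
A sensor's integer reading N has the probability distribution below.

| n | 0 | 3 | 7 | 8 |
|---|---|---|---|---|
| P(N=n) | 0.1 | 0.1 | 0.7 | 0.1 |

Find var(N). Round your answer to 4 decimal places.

E[N] = (0)(0.1) + (3)(0.1) + (7)(0.7) + (8)(0.1) = 6
E[N²] = (0)²(0.1) + (3)²(0.1) + (7)²(0.7) + (8)²(0.1) = 41.6
var(N) = E[N²] − (E[N])² = 41.6 − (6)² = 5.6

5.6000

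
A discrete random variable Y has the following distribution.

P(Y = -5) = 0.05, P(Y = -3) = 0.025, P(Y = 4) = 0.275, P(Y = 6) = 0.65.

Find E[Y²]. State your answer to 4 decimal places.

29.2750

E[Y²] = (-5)²(0.05) + (-3)²(0.025) + (4)²(0.275) + (6)²(0.65) = 29.275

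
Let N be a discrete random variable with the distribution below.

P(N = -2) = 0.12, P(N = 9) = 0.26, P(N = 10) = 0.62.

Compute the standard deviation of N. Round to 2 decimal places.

E[N] = (-2)(0.12) + (9)(0.26) + (10)(0.62) = 8.3
E[N²] = (-2)²(0.12) + (9)²(0.26) + (10)²(0.62) = 83.54
Var(N) = E[N²] − (E[N])² = 83.54 − (8.3)² = 14.65
SD(N) = √14.65 ≈ 3.83

3.83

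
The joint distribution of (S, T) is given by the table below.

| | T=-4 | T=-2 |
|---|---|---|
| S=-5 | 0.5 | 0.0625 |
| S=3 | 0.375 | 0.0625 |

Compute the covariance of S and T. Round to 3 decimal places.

0.125

E[S] = -1.5,  E[T] = -3.75
E[ST] = 5.75
Cov(S,T) = E[ST] − E[S]E[T] = 5.75 − (-1.5)(-3.75) = 0.125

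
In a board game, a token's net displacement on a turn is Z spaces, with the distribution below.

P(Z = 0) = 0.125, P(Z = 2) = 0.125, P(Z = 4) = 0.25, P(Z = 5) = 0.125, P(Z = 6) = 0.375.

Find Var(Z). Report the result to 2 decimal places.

E[Z] = (0)(0.125) + (2)(0.125) + (4)(0.25) + (5)(0.125) + (6)(0.375) = 4.125
E[Z²] = (0)²(0.125) + (2)²(0.125) + (4)²(0.25) + (5)²(0.125) + (6)²(0.375) = 21.125
Var(Z) = E[Z²] − (E[Z])² = 21.125 − (4.125)² = 4.109375

4.11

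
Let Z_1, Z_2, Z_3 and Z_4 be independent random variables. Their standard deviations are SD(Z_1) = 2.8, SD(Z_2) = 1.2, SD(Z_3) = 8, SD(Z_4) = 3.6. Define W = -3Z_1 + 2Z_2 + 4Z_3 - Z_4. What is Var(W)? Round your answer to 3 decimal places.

1113.280

Var(Z_1) = 7.84, Var(Z_2) = 1.44, Var(Z_3) = 64, Var(Z_4) = 12.96
By independence, Var(W) = (-3)²Var(Z_1) + (2)²Var(Z_2) + (4)²Var(Z_3) + (-1)²Var(Z_4)
= (-3)²·7.84 + (2)²·1.44 + (4)²·64 + (-1)²·12.96 = 1113.28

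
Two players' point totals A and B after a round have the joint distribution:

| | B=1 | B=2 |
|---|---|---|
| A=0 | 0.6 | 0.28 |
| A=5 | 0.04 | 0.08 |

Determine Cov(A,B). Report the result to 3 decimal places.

0.184

E[A] = 0.6,  E[B] = 1.36
E[AB] = 1
Cov(A,B) = E[AB] − E[A]E[B] = 1 − (0.6)(1.36) = 0.184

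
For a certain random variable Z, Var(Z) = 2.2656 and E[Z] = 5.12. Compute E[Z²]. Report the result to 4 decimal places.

E[Z²] = Var(Z) + (E[Z])² = 2.2656 + (5.12)² = 28.48

28.4800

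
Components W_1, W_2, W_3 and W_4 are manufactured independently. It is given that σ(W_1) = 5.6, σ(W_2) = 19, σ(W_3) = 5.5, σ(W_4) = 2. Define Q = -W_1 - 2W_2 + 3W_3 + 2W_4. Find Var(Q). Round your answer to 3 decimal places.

1763.610

Var(W_1) = 31.36, Var(W_2) = 361, Var(W_3) = 30.25, Var(W_4) = 4
By independence, Var(Q) = (-1)²Var(W_1) + (-2)²Var(W_2) + (3)²Var(W_3) + (2)²Var(W_4)
= (-1)²·31.36 + (-2)²·361 + (3)²·30.25 + (2)²·4 = 1763.61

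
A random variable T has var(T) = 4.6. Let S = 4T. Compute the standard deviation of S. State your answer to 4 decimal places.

var(4T) = (4)²·4.6 = 73.6
SD(S) = √73.6 ≈ 8.5790

8.5790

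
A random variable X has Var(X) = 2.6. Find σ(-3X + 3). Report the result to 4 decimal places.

Var(-3X + 3) = (-3)²·2.6 = 23.4
σ(-3X + 3) = √23.4 ≈ 4.8374

4.8374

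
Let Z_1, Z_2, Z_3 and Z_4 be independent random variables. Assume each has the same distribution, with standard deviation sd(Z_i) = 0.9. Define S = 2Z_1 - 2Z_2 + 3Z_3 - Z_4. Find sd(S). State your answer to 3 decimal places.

Var(Z_i) = (0.9)² = 0.81
By independence, Var(S) = (2)²Var(Z_1) + (-2)²Var(Z_2) + (3)²Var(Z_3) + (-1)²Var(Z_4)
= (2)²·0.81 + (-2)²·0.81 + (3)²·0.81 + (-1)²·0.81 = 14.58
sd(S) = √14.58 ≈ 3.818

3.818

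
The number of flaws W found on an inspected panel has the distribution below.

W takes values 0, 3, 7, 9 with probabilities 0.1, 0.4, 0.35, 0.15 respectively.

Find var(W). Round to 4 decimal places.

E[W] = (0)(0.1) + (3)(0.4) + (7)(0.35) + (9)(0.15) = 5
E[W²] = (0)²(0.1) + (3)²(0.4) + (7)²(0.35) + (9)²(0.15) = 32.9
var(W) = E[W²] − (E[W])² = 32.9 − (5)² = 7.9

7.9000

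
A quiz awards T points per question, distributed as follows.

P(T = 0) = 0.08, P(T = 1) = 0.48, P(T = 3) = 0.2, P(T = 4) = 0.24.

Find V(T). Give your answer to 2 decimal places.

1.96

E[T] = (0)(0.08) + (1)(0.48) + (3)(0.2) + (4)(0.24) = 2.04
E[T²] = (0)²(0.08) + (1)²(0.48) + (3)²(0.2) + (4)²(0.24) = 6.12
V(T) = E[T²] − (E[T])² = 6.12 − (2.04)² = 1.9584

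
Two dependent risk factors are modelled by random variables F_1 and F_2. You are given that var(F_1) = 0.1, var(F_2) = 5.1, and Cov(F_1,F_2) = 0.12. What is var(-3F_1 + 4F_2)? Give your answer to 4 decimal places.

79.6200

var(-3F_1 + 4F_2) = (-3)²·var(F_1) + (4)²·var(F_2) + 2·(-3)·(4)·Cov(F_1,F_2)
= 9·0.1 + 16·5.1 + -24·0.12 = 79.62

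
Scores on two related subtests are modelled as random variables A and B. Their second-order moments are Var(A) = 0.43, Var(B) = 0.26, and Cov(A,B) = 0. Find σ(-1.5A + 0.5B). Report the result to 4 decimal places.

Var(-1.5A + 0.5B) = (-1.5)²·Var(A) + (0.5)²·Var(B) + 2·(-1.5)·(0.5)·Cov(A,B)
= 2.25·0.43 + 0.25·0.26 + -1.5·0 = 1.0325
σ(-1.5A + 0.5B) = √1.0325 ≈ 1.0161

1.0161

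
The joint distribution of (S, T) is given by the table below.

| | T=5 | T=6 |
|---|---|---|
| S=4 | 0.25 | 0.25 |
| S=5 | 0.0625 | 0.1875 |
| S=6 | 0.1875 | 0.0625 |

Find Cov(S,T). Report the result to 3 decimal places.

E[S] = 4.75,  E[T] = 5.5
E[ST] = 26.0625
Cov(S,T) = E[ST] − E[S]E[T] = 26.0625 − (4.75)(5.5) = -0.0625

-0.063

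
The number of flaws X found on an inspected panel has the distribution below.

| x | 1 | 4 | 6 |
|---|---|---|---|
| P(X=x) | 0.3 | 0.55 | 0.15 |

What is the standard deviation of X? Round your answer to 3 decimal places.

1.715

E[X] = (1)(0.3) + (4)(0.55) + (6)(0.15) = 3.4
E[X²] = (1)²(0.3) + (4)²(0.55) + (6)²(0.15) = 14.5
Var(X) = E[X²] − (E[X])² = 14.5 − (3.4)² = 2.94
SD(X) = √2.94 ≈ 1.715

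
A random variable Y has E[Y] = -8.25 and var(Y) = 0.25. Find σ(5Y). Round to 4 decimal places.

2.5000

var(5Y) = (5)²·0.25 = 6.25
σ(5Y) = √6.25 ≈ 2.5000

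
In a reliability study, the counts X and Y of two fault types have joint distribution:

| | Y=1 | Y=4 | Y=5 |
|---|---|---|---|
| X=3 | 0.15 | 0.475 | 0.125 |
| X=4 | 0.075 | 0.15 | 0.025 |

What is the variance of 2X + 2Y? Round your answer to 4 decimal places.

7.7975

E[X] = 3.25,  E[Y] = 3.475,  E[XY] = 11.225
var(X) = 10.75 − (3.25)² = 0.1875;  var(Y) = 13.975 − (3.475)² = 1.899375
Cov(X,Y) = 11.225 − (3.25)(3.475) = -0.06875
var(2X + 2Y) = (2)²·0.1875 + (2)²·1.899375 + 2·(2)·(2)·-0.06875 = 7.7975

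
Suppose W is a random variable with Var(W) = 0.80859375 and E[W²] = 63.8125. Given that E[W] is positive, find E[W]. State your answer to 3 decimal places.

(E[W])² = E[W²] − Var(W) = 63.8125 − 0.80859375 = 63.00390625
E[W] = √63.00390625 = 7.9375

7.938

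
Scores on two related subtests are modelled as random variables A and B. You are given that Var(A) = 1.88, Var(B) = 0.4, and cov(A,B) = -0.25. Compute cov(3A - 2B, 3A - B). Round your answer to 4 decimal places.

19.9700

cov(3A - 2B, 3A - B) = (3)(3)Var(A) + (-2)(-1)Var(B) + [(3)(-1) + (-2)(3)]cov(A,B)
= 9·1.88 + 2·0.4 + -9·-0.25 = 19.97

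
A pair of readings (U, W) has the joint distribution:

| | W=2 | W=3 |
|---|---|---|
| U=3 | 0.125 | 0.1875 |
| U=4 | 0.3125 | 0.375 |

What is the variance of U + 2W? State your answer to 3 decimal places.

1.152

E[U] = 3.6875,  E[W] = 2.5625,  E[UW] = 9.4375
Var(U) = 13.8125 − (3.6875)² = 0.21484375;  Var(W) = 6.8125 − (2.5625)² = 0.24609375
cov(U,W) = 9.4375 − (3.6875)(2.5625) = -0.01171875
Var(U + 2W) = (1)²·0.21484375 + (2)²·0.24609375 + 2·(1)·(2)·-0.01171875 = 1.15234375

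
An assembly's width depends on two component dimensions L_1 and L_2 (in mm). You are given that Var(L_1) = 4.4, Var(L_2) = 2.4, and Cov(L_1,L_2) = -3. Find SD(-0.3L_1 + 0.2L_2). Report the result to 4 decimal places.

Var(-0.3L_1 + 0.2L_2) = (-0.3)²·Var(L_1) + (0.2)²·Var(L_2) + 2·(-0.3)·(0.2)·Cov(L_1,L_2)
= 0.09·4.4 + 0.04·2.4 + -0.12·-3 = 0.852
SD(-0.3L_1 + 0.2L_2) = √0.852 ≈ 0.9230

0.9230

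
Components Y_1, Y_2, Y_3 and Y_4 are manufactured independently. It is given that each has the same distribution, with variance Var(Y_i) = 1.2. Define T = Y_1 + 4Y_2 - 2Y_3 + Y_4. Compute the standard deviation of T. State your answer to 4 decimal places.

By independence, Var(T) = (1)²Var(Y_1) + (4)²Var(Y_2) + (-2)²Var(Y_3) + (1)²Var(Y_4)
= (1)²·1.2 + (4)²·1.2 + (-2)²·1.2 + (1)²·1.2 = 26.4
sd(T) = √26.4 ≈ 5.1381

5.1381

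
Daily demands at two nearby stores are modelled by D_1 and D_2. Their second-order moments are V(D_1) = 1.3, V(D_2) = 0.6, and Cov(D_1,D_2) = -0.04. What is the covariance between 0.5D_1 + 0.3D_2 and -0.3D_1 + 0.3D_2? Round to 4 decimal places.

Cov(0.5D_1 + 0.3D_2, -0.3D_1 + 0.3D_2) = (0.5)(-0.3)V(D_1) + (0.3)(0.3)V(D_2) + [(0.5)(0.3) + (0.3)(-0.3)]Cov(D_1,D_2)
= -0.15·1.3 + 0.09·0.6 + 0.06·-0.04 = -0.1434

-0.1434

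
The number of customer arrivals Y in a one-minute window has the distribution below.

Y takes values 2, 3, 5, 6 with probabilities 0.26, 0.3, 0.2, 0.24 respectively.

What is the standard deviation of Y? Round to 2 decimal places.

E[Y] = (2)(0.26) + (3)(0.3) + (5)(0.2) + (6)(0.24) = 3.86
E[Y²] = (2)²(0.26) + (3)²(0.3) + (5)²(0.2) + (6)²(0.24) = 17.38
var(Y) = E[Y²] − (E[Y])² = 17.38 − (3.86)² = 2.4804
sd(Y) = √2.4804 ≈ 1.57

1.57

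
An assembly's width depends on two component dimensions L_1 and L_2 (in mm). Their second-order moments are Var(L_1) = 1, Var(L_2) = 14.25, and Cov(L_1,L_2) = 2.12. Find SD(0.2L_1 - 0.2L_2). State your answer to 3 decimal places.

0.664

Var(0.2L_1 - 0.2L_2) = (0.2)²·Var(L_1) + (-0.2)²·Var(L_2) + 2·(0.2)·(-0.2)·Cov(L_1,L_2)
= 0.04·1 + 0.04·14.25 + -0.08·2.12 = 0.4404
SD(0.2L_1 - 0.2L_2) = √0.4404 ≈ 0.664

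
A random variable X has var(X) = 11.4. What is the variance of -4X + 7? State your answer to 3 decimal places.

182.400

var(-4X + 7) = (-4)²·var(X) = 16·11.4 = 182.4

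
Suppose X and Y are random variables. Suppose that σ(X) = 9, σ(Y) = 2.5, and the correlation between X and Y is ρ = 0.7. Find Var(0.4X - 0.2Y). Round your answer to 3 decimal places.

Var(X) = (9)² = 81;  Var(Y) = (2.5)² = 6.25
Cov(X,Y) = ρ·σ(X)·σ(Y) = 0.7·9·2.5 = 15.75
Var(0.4X - 0.2Y) = (0.4)²·Var(X) + (-0.2)²·Var(Y) + 2·(0.4)·(-0.2)·Cov(X,Y)
= 0.16·81 + 0.04·6.25 + -0.16·15.75 = 10.69

10.690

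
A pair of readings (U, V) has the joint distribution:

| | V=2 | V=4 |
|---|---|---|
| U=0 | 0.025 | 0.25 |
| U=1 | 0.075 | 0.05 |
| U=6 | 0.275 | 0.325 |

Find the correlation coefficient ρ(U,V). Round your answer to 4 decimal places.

-0.2419

E[U] = 3.725,  E[V] = 3.25
E[UV] = 11.45
Cov(U,V) = E[UV] − E[U]E[V] = 11.45 − (3.725)(3.25) = -0.65625
Var(U) = 7.849375,  Var(V) = 0.9375
ρ = -0.65625 / √(7.849375·0.9375) ≈ -0.2419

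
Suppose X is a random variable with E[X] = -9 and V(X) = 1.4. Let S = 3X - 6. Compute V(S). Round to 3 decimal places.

V(3X - 6) = (3)²·V(X) = 9·1.4 = 12.6

12.600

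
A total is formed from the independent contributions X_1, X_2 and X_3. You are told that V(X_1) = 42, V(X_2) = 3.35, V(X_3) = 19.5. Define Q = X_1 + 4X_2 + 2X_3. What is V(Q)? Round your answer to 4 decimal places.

173.6000

By independence, V(Q) = (1)²V(X_1) + (4)²V(X_2) + (2)²V(X_3)
= (1)²·42 + (4)²·3.35 + (2)²·19.5 = 173.6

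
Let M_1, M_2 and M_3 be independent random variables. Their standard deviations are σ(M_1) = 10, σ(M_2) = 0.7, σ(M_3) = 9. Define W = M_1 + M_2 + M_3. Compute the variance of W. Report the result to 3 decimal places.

181.490

Var(M_1) = 100, Var(M_2) = 0.49, Var(M_3) = 81
By independence, Var(W) = (1)²Var(M_1) + (1)²Var(M_2) + (1)²Var(M_3)
= (1)²·100 + (1)²·0.49 + (1)²·81 = 181.49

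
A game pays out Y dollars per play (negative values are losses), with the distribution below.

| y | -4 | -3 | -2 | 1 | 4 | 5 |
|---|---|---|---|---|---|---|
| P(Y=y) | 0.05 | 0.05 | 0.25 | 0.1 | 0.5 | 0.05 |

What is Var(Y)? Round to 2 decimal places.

E[Y] = (-4)(0.05) + (-3)(0.05) + (-2)(0.25) + (1)(0.1) + (4)(0.5) + (5)(0.05) = 1.5
E[Y²] = (-4)²(0.05) + (-3)²(0.05) + (-2)²(0.25) + (1)²(0.1) + (4)²(0.5) + (5)²(0.05) = 11.6
Var(Y) = E[Y²] − (E[Y])² = 11.6 − (1.5)² = 9.35

9.35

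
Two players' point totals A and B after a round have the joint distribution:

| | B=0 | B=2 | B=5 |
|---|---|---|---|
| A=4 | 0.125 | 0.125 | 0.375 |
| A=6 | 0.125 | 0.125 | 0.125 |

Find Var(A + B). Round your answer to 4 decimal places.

4.4375

E[A] = 4.75,  E[B] = 3,  E[AB] = 13.75
Var(A) = 23.5 − (4.75)² = 0.9375;  Var(B) = 13.5 − (3)² = 4.5
Cov(A,B) = 13.75 − (4.75)(3) = -0.5
Var(A + B) = (1)²·0.9375 + (1)²·4.5 + 2·(1)·(1)·-0.5 = 4.4375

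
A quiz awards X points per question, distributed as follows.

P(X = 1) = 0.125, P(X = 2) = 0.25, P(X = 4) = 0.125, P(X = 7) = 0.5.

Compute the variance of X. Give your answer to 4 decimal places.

6.2344

E[X] = (1)(0.125) + (2)(0.25) + (4)(0.125) + (7)(0.5) = 4.625
E[X²] = (1)²(0.125) + (2)²(0.25) + (4)²(0.125) + (7)²(0.5) = 27.625
var(X) = E[X²] − (E[X])² = 27.625 − (4.625)² = 6.234375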